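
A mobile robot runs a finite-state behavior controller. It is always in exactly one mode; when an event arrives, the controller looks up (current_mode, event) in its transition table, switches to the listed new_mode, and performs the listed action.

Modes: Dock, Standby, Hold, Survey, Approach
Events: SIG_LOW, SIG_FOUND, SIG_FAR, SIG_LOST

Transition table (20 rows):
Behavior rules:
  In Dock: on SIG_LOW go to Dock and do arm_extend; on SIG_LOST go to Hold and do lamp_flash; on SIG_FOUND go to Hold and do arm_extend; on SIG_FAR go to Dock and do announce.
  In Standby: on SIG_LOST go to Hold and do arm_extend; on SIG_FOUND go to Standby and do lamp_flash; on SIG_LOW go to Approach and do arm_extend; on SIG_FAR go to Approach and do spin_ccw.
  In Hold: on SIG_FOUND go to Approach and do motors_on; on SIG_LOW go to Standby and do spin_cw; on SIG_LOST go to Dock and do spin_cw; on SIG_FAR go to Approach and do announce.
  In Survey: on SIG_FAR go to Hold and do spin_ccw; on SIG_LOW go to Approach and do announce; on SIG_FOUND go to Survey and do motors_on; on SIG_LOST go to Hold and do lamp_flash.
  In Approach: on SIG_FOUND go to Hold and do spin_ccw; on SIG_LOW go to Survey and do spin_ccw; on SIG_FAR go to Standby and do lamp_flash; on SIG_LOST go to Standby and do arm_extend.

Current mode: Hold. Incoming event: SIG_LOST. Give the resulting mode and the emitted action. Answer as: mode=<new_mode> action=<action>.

current mode = Hold; filter table to that mode:
  (Hold, SIG_FOUND) → (Approach, motors_on)
  (Hold, SIG_LOW) → (Standby, spin_cw)
  (Hold, SIG_LOST) → (Dock, spin_cw)  ← event matches
  (Hold, SIG_FAR) → (Approach, announce)
event = SIG_LOST selects (Dock, spin_cw)

mode=Dock action=spin_cw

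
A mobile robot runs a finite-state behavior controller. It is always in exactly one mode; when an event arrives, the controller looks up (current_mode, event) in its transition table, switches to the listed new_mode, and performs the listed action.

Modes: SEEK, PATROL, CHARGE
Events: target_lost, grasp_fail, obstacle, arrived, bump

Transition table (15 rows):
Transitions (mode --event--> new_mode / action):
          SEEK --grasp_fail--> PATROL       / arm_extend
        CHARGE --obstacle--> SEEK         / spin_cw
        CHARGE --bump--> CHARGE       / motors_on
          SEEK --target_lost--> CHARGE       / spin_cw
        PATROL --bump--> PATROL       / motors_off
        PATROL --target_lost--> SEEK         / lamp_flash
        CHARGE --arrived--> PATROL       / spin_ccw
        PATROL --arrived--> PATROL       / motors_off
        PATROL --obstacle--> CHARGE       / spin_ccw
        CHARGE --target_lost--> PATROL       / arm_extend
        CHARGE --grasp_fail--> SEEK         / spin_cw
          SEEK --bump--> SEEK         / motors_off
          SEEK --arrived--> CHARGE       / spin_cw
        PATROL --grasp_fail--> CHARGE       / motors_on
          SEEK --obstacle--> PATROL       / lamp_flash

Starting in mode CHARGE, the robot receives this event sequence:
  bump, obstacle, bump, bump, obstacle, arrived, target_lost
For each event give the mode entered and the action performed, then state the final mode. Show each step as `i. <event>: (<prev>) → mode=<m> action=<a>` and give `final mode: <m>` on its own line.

1. bump: (CHARGE) → mode=CHARGE action=motors_on
2. obstacle: (CHARGE) → mode=SEEK action=spin_cw
3. bump: (SEEK) → mode=SEEK action=motors_off
4. bump: (SEEK) → mode=SEEK action=motors_off
5. obstacle: (SEEK) → mode=PATROL action=lamp_flash
6. arrived: (PATROL) → mode=PATROL action=motors_off
7. target_lost: (PATROL) → mode=SEEK action=lamp_flash

final mode: SEEK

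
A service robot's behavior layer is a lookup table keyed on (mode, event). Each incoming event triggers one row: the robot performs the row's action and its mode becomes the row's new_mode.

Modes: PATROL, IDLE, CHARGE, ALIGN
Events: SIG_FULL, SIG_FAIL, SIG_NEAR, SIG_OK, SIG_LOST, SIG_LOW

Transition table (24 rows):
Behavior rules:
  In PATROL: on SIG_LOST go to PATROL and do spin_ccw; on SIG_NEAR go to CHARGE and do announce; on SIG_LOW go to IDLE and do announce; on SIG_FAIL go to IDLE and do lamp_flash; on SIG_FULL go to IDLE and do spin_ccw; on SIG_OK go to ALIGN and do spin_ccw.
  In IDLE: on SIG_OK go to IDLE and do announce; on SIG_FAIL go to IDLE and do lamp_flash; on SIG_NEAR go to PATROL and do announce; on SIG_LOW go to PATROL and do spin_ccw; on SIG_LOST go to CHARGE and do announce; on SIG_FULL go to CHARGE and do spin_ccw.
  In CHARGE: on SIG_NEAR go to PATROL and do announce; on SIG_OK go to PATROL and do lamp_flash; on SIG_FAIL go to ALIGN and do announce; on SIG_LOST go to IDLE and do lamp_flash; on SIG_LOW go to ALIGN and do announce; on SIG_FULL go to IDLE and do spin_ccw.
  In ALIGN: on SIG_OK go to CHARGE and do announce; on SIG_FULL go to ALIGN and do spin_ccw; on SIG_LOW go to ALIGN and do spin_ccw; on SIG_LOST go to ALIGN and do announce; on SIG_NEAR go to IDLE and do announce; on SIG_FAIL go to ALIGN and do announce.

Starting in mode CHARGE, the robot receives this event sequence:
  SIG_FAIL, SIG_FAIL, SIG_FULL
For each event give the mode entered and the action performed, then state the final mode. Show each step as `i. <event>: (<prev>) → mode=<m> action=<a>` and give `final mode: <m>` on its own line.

1. SIG_FAIL: (CHARGE) → mode=ALIGN action=announce
2. SIG_FAIL: (ALIGN) → mode=ALIGN action=announce
3. SIG_FULL: (ALIGN) → mode=ALIGN action=spin_ccw

final mode: ALIGN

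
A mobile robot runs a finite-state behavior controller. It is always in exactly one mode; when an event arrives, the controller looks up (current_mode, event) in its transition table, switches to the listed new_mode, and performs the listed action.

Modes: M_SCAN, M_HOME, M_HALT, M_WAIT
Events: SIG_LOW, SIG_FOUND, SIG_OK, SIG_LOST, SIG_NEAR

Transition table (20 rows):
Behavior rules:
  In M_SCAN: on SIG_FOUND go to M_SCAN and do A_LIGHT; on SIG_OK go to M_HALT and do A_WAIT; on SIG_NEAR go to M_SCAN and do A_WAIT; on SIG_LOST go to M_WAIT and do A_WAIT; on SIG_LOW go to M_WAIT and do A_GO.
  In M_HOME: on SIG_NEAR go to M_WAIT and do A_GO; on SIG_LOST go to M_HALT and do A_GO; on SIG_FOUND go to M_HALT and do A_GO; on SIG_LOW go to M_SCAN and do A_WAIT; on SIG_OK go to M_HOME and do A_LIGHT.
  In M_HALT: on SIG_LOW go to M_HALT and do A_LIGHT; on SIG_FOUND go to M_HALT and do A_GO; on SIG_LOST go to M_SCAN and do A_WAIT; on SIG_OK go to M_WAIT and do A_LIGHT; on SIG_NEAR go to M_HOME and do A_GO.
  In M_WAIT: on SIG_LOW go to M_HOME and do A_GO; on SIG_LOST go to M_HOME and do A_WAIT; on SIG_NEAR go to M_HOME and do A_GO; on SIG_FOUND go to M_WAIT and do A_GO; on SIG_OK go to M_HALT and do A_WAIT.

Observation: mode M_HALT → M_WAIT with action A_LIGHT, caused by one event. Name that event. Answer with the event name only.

SIG_OK

try SIG_LOW: (M_HALT, SIG_LOW) → (M_HALT, A_LIGHT)
try SIG_FOUND: (M_HALT, SIG_FOUND) → (M_HALT, A_GO)
try SIG_OK: (M_HALT, SIG_OK) → (M_WAIT, A_LIGHT)  ← matches
try SIG_LOST: (M_HALT, SIG_LOST) → (M_SCAN, A_WAIT)
try SIG_NEAR: (M_HALT, SIG_NEAR) → (M_HOME, A_GO)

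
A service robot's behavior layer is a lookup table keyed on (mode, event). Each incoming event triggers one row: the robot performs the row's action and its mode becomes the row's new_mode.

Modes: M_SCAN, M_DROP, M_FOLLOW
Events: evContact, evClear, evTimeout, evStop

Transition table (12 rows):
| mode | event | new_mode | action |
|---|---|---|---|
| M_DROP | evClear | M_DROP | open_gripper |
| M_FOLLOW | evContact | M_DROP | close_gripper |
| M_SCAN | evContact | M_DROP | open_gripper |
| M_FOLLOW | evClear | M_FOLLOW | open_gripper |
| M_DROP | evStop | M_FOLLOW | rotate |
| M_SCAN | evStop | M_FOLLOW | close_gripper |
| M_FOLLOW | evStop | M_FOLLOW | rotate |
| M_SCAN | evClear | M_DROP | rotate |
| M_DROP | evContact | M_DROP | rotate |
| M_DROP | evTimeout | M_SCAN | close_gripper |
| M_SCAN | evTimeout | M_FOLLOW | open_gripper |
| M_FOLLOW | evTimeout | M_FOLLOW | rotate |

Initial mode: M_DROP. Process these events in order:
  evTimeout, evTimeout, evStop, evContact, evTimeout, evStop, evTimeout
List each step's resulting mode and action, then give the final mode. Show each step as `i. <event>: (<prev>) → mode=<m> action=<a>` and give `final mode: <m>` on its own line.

1. evTimeout: (M_DROP) → mode=M_SCAN action=close_gripper
2. evTimeout: (M_SCAN) → mode=M_FOLLOW action=open_gripper
3. evStop: (M_FOLLOW) → mode=M_FOLLOW action=rotate
4. evContact: (M_FOLLOW) → mode=M_DROP action=close_gripper
5. evTimeout: (M_DROP) → mode=M_SCAN action=close_gripper
6. evStop: (M_SCAN) → mode=M_FOLLOW action=close_gripper
7. evTimeout: (M_FOLLOW) → mode=M_FOLLOW action=rotate

final mode: M_FOLLOW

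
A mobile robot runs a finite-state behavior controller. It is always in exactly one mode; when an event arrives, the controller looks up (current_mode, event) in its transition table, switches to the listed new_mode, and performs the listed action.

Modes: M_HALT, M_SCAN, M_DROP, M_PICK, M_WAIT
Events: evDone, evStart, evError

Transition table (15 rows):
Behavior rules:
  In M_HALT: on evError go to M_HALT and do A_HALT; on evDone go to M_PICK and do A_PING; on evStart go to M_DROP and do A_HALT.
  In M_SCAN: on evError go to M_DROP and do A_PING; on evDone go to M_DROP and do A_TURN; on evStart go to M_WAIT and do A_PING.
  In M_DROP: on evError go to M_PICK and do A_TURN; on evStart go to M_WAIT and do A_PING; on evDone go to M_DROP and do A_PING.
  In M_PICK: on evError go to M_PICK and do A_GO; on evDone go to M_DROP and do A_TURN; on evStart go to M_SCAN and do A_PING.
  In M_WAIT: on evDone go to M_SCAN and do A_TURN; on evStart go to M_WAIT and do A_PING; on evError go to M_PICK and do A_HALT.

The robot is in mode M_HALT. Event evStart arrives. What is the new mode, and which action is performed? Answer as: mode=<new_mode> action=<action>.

mode=M_DROP action=A_HALT

current mode = M_HALT; filter table to that mode:
  (M_HALT, evError) → (M_HALT, A_HALT)
  (M_HALT, evDone) → (M_PICK, A_PING)
  (M_HALT, evStart) → (M_DROP, A_HALT)  ← event matches
event = evStart selects (M_DROP, A_HALT)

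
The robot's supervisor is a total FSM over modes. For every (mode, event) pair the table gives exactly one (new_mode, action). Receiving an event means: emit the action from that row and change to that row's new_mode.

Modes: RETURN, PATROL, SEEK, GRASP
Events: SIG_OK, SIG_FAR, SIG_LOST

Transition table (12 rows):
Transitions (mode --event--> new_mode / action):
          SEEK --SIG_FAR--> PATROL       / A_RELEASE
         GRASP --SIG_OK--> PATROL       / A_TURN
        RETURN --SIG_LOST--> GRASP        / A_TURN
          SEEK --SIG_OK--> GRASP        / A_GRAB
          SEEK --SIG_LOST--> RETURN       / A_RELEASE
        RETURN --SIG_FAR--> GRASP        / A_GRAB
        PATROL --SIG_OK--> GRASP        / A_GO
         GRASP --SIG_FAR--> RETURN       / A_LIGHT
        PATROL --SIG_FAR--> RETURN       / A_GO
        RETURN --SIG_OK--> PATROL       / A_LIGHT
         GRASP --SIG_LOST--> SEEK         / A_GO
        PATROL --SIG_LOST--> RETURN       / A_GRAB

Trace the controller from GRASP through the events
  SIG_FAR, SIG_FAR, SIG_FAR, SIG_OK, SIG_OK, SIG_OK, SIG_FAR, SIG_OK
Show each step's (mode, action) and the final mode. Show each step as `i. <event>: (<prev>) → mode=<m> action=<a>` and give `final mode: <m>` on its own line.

final mode: PATROL

1. SIG_FAR: (GRASP) → mode=RETURN action=A_LIGHT
2. SIG_FAR: (RETURN) → mode=GRASP action=A_GRAB
3. SIG_FAR: (GRASP) → mode=RETURN action=A_LIGHT
4. SIG_OK: (RETURN) → mode=PATROL action=A_LIGHT
5. SIG_OK: (PATROL) → mode=GRASP action=A_GO
6. SIG_OK: (GRASP) → mode=PATROL action=A_TURN
7. SIG_FAR: (PATROL) → mode=RETURN action=A_GO
8. SIG_OK: (RETURN) → mode=PATROL action=A_LIGHT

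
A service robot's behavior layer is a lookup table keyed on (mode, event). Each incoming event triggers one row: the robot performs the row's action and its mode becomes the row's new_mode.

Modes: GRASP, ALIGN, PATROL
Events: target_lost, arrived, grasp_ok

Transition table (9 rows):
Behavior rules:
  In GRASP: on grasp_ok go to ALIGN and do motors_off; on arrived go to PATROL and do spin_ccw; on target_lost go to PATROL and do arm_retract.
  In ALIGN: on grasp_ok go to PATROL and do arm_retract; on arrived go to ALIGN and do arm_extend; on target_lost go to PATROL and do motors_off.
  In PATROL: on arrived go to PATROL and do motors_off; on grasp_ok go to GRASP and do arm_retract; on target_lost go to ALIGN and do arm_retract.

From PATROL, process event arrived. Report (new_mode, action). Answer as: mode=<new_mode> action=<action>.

current mode = PATROL; filter table to that mode:
  (PATROL, arrived) → (PATROL, motors_off)  ← event matches
  (PATROL, grasp_ok) → (GRASP, arm_retract)
  (PATROL, target_lost) → (ALIGN, arm_retract)
event = arrived selects (PATROL, motors_off)

mode=PATROL action=motors_off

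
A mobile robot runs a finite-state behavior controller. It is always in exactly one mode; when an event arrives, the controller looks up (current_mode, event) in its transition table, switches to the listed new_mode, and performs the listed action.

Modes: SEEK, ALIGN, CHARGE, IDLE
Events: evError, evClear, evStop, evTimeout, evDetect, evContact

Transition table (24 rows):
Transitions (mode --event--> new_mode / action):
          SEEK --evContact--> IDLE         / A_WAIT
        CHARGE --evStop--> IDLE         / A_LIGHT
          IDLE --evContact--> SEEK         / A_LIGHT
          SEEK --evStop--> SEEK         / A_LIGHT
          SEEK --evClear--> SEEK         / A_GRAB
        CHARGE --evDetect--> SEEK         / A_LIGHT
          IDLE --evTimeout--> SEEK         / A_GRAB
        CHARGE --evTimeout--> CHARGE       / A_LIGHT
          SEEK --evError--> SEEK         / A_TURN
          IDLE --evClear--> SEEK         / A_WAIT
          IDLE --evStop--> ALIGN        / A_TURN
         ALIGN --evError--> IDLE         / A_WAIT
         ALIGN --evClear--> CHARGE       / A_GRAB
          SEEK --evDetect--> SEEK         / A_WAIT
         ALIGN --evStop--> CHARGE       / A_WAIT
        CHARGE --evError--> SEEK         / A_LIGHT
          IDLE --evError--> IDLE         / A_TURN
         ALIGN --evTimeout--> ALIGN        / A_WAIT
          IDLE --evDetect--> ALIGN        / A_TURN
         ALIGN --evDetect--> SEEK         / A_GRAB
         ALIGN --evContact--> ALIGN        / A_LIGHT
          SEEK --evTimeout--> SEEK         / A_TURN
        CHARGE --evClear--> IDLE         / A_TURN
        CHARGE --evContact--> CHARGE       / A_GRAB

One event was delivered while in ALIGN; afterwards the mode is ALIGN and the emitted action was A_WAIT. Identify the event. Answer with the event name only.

evTimeout

try evError: (ALIGN, evError) → (IDLE, A_WAIT)
try evClear: (ALIGN, evClear) → (CHARGE, A_GRAB)
try evStop: (ALIGN, evStop) → (CHARGE, A_WAIT)
try evTimeout: (ALIGN, evTimeout) → (ALIGN, A_WAIT)  ← matches
try evDetect: (ALIGN, evDetect) → (SEEK, A_GRAB)
try evContact: (ALIGN, evContact) → (ALIGN, A_LIGHT)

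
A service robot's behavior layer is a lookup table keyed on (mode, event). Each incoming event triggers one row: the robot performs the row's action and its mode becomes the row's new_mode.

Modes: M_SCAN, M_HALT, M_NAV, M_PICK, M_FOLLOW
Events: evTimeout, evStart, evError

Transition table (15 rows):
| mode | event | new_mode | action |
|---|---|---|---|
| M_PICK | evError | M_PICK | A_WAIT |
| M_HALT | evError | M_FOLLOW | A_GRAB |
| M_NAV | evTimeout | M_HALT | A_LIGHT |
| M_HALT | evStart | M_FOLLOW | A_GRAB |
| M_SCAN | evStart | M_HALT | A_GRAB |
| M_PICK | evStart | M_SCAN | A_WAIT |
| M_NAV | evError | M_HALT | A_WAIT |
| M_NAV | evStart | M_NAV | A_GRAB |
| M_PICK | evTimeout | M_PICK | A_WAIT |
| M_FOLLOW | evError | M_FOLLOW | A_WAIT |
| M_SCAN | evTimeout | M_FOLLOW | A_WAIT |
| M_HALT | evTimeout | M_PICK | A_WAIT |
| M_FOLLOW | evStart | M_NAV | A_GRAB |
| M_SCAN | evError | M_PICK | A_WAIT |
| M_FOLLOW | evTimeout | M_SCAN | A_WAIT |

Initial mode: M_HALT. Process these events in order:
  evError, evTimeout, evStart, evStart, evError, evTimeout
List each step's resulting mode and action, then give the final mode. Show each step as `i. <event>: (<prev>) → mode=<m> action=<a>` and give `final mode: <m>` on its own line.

final mode: M_SCAN

1. evError: (M_HALT) → mode=M_FOLLOW action=A_GRAB
2. evTimeout: (M_FOLLOW) → mode=M_SCAN action=A_WAIT
3. evStart: (M_SCAN) → mode=M_HALT action=A_GRAB
4. evStart: (M_HALT) → mode=M_FOLLOW action=A_GRAB
5. evError: (M_FOLLOW) → mode=M_FOLLOW action=A_WAIT
6. evTimeout: (M_FOLLOW) → mode=M_SCAN action=A_WAIT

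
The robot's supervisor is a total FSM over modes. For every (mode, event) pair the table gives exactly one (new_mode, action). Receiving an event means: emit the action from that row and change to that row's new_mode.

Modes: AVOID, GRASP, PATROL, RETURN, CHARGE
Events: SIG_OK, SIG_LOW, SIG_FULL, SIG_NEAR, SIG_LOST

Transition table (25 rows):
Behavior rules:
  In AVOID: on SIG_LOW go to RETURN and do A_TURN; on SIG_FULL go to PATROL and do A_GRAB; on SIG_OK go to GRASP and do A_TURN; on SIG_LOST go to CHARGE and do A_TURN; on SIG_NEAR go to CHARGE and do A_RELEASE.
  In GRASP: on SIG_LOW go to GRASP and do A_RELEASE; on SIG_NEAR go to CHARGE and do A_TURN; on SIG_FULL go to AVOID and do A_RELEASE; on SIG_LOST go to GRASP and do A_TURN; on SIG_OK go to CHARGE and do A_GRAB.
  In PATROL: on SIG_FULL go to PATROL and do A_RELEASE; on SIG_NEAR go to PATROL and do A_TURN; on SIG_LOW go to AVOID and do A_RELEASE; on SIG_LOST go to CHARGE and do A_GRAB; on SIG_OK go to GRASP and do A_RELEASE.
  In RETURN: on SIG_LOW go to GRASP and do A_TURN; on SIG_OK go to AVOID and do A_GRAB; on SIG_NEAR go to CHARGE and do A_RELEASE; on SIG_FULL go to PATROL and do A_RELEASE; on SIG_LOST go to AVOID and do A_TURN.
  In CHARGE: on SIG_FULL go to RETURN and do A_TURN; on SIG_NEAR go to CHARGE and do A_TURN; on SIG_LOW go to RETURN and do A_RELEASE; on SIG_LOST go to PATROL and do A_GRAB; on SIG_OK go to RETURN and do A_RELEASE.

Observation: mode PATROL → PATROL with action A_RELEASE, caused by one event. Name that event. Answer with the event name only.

try SIG_OK: (PATROL, SIG_OK) → (GRASP, A_RELEASE)
try SIG_LOW: (PATROL, SIG_LOW) → (AVOID, A_RELEASE)
try SIG_FULL: (PATROL, SIG_FULL) → (PATROL, A_RELEASE)  ← matches
try SIG_NEAR: (PATROL, SIG_NEAR) → (PATROL, A_TURN)
try SIG_LOST: (PATROL, SIG_LOST) → (CHARGE, A_GRAB)

SIG_FULL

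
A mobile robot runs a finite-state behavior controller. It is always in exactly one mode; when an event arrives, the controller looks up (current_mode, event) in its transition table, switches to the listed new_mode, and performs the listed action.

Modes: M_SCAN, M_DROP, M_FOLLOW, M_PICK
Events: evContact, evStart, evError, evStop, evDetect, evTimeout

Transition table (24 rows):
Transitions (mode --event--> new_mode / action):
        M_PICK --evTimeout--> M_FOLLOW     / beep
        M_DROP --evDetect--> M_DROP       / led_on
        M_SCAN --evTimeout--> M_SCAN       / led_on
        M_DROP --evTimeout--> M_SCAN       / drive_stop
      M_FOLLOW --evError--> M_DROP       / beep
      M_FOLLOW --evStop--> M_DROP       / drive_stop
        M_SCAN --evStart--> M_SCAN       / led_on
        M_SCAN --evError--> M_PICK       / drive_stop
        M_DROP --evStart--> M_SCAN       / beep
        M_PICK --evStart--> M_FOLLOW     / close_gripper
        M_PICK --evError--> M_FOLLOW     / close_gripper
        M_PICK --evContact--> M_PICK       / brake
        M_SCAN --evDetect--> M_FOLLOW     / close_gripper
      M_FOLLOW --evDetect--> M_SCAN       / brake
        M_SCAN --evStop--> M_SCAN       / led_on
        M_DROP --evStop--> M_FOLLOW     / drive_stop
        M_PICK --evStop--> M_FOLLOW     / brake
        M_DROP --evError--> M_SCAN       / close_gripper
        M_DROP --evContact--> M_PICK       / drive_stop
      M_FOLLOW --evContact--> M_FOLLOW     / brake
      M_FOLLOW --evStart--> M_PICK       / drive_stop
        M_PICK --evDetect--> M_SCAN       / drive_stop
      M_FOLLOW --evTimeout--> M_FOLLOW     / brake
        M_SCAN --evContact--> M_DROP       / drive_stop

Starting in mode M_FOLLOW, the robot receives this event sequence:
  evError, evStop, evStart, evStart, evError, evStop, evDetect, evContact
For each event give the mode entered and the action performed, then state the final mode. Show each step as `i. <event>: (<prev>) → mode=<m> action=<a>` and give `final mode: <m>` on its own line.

final mode: M_DROP

1. evError: (M_FOLLOW) → mode=M_DROP action=beep
2. evStop: (M_DROP) → mode=M_FOLLOW action=drive_stop
3. evStart: (M_FOLLOW) → mode=M_PICK action=drive_stop
4. evStart: (M_PICK) → mode=M_FOLLOW action=close_gripper
5. evError: (M_FOLLOW) → mode=M_DROP action=beep
6. evStop: (M_DROP) → mode=M_FOLLOW action=drive_stop
7. evDetect: (M_FOLLOW) → mode=M_SCAN action=brake
8. evContact: (M_SCAN) → mode=M_DROP action=drive_stop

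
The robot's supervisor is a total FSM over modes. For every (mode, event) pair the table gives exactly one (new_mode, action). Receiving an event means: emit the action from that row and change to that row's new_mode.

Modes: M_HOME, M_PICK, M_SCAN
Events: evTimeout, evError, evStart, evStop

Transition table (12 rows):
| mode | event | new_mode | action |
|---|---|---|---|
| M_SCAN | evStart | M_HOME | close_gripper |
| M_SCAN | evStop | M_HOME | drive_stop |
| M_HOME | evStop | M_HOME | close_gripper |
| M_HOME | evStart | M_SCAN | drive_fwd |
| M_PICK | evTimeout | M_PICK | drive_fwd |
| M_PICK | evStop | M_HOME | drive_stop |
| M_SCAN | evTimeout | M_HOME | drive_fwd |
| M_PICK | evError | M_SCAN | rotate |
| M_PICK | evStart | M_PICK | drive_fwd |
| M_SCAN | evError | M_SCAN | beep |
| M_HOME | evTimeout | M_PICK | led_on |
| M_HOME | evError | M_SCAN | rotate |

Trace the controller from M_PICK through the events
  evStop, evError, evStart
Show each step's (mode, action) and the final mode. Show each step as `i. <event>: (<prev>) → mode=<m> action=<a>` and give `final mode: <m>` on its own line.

final mode: M_HOME

1. evStop: (M_PICK) → mode=M_HOME action=drive_stop
2. evError: (M_HOME) → mode=M_SCAN action=rotate
3. evStart: (M_SCAN) → mode=M_HOME action=close_gripper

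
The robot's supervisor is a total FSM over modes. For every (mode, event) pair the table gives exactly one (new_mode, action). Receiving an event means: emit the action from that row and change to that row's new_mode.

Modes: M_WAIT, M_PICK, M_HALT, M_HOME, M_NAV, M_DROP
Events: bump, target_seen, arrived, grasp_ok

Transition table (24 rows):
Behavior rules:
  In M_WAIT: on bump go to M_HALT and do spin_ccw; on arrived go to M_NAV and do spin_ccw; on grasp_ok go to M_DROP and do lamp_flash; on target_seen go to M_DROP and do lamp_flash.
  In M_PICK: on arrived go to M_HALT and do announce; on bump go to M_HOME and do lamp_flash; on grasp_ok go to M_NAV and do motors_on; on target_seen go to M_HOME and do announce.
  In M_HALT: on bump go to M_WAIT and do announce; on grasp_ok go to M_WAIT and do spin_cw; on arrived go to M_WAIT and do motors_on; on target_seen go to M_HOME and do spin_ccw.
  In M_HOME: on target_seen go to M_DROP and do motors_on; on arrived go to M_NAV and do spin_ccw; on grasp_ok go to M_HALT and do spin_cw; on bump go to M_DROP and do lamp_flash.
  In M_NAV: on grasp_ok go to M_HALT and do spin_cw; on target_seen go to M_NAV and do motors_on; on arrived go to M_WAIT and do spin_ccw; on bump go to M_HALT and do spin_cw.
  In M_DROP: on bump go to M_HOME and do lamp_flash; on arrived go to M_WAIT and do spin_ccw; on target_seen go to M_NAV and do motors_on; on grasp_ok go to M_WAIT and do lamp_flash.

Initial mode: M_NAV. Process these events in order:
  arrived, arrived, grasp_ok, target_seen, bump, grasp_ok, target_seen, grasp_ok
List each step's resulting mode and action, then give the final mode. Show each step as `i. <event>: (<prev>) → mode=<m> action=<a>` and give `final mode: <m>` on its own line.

final mode: M_WAIT

1. arrived: (M_NAV) → mode=M_WAIT action=spin_ccw
2. arrived: (M_WAIT) → mode=M_NAV action=spin_ccw
3. grasp_ok: (M_NAV) → mode=M_HALT action=spin_cw
4. target_seen: (M_HALT) → mode=M_HOME action=spin_ccw
5. bump: (M_HOME) → mode=M_DROP action=lamp_flash
6. grasp_ok: (M_DROP) → mode=M_WAIT action=lamp_flash
7. target_seen: (M_WAIT) → mode=M_DROP action=lamp_flash
8. grasp_ok: (M_DROP) → mode=M_WAIT action=lamp_flash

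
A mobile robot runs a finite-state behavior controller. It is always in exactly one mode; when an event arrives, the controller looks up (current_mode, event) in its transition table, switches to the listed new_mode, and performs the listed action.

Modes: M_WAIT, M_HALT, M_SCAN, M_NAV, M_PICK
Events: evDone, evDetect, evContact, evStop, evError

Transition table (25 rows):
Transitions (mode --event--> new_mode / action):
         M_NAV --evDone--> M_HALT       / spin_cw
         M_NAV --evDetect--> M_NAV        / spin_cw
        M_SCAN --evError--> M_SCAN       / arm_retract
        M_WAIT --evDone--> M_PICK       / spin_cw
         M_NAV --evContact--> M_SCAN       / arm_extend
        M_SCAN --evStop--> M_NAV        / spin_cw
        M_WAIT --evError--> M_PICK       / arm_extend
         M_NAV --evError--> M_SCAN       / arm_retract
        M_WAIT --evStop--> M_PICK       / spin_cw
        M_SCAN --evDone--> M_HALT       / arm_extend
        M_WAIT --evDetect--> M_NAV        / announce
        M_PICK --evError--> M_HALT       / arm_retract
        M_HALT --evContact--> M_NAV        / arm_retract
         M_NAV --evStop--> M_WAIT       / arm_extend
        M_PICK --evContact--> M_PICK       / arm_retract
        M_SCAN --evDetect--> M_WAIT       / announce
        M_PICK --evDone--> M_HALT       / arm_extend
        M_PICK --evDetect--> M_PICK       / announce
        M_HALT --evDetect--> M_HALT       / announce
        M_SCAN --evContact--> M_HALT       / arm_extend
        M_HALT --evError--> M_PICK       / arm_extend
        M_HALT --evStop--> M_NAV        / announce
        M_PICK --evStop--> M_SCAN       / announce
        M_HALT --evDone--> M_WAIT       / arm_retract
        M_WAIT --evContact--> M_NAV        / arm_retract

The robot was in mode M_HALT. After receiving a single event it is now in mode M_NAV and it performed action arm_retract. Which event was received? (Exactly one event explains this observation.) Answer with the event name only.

try evDone: (M_HALT, evDone) → (M_WAIT, arm_retract)
try evDetect: (M_HALT, evDetect) → (M_HALT, announce)
try evContact: (M_HALT, evContact) → (M_NAV, arm_retract)  ← matches
try evStop: (M_HALT, evStop) → (M_NAV, announce)
try evError: (M_HALT, evError) → (M_PICK, arm_extend)

evContact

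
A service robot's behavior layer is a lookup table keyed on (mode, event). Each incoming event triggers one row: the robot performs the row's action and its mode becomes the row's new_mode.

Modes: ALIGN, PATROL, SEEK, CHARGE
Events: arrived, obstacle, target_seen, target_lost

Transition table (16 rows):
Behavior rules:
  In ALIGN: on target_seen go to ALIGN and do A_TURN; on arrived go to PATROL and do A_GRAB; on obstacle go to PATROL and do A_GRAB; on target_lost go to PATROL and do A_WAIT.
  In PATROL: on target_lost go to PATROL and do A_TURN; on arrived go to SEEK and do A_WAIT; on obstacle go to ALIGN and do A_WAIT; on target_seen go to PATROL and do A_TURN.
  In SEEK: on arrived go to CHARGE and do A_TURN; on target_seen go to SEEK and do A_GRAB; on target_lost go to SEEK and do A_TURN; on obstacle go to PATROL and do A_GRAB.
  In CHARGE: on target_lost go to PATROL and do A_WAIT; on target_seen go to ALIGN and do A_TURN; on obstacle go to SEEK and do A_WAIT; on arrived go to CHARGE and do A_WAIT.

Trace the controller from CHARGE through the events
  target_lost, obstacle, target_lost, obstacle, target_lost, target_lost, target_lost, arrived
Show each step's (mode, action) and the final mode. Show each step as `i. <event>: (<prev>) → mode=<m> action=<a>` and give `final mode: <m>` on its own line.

1. target_lost: (CHARGE) → mode=PATROL action=A_WAIT
2. obstacle: (PATROL) → mode=ALIGN action=A_WAIT
3. target_lost: (ALIGN) → mode=PATROL action=A_WAIT
4. obstacle: (PATROL) → mode=ALIGN action=A_WAIT
5. target_lost: (ALIGN) → mode=PATROL action=A_WAIT
6. target_lost: (PATROL) → mode=PATROL action=A_TURN
7. target_lost: (PATROL) → mode=PATROL action=A_TURN
8. arrived: (PATROL) → mode=SEEK action=A_WAIT

final mode: SEEK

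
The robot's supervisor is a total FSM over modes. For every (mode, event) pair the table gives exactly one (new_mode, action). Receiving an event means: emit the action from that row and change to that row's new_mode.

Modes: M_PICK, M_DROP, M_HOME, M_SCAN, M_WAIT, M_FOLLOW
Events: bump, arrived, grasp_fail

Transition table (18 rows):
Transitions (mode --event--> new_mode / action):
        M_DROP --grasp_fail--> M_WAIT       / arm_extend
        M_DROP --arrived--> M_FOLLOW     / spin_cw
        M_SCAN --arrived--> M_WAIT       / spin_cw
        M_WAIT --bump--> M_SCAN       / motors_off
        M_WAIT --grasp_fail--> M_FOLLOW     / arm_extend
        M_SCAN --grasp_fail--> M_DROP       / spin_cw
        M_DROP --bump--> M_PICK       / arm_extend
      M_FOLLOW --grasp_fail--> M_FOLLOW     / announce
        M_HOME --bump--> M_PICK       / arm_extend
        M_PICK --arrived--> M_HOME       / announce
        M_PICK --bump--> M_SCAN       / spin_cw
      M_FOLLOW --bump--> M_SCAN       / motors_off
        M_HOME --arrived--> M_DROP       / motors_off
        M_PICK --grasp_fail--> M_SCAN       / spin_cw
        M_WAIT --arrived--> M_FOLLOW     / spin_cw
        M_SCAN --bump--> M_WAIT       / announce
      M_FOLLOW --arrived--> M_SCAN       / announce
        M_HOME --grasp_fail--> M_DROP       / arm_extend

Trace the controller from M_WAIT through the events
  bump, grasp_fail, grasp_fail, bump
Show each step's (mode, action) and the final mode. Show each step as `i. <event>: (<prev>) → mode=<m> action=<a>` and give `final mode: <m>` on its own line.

final mode: M_SCAN

1. bump: (M_WAIT) → mode=M_SCAN action=motors_off
2. grasp_fail: (M_SCAN) → mode=M_DROP action=spin_cw
3. grasp_fail: (M_DROP) → mode=M_WAIT action=arm_extend
4. bump: (M_WAIT) → mode=M_SCAN action=motors_off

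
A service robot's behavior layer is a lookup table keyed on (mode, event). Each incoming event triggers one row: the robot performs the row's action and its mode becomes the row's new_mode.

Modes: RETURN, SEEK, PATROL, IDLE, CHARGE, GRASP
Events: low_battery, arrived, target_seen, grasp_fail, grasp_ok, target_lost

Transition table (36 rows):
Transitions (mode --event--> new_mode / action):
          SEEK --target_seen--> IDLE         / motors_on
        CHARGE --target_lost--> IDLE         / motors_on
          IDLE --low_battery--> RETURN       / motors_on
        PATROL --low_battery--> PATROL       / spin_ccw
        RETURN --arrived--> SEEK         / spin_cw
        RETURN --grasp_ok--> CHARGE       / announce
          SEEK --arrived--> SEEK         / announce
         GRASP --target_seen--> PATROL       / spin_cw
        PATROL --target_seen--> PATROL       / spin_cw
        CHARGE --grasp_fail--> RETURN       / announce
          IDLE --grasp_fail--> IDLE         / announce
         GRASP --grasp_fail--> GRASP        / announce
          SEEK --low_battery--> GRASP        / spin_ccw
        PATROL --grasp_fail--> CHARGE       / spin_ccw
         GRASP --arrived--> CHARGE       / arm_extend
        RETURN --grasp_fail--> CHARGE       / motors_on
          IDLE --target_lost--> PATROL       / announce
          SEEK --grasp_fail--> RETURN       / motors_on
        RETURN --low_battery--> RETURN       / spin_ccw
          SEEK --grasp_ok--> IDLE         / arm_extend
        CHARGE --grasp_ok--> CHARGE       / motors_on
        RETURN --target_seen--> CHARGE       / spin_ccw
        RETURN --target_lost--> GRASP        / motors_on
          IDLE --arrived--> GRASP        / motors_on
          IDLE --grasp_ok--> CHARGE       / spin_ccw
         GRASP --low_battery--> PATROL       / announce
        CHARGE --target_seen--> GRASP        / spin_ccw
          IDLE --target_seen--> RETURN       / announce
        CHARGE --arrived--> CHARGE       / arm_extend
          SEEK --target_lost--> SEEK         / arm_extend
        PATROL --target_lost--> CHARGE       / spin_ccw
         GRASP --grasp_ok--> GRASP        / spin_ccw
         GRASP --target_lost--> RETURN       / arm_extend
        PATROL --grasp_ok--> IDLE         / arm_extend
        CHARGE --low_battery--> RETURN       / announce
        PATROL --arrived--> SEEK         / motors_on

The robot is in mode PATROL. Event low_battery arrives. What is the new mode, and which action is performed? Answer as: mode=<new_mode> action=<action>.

mode=PATROL action=spin_ccw

current mode = PATROL; filter table to that mode:
  (PATROL, low_battery) → (PATROL, spin_ccw)  ← event matches
  (PATROL, target_seen) → (PATROL, spin_cw)
  (PATROL, grasp_fail) → (CHARGE, spin_ccw)
  (PATROL, target_lost) → (CHARGE, spin_ccw)
  (PATROL, grasp_ok) → (IDLE, arm_extend)
  (PATROL, arrived) → (SEEK, motors_on)
event = low_battery selects (PATROL, spin_ccw)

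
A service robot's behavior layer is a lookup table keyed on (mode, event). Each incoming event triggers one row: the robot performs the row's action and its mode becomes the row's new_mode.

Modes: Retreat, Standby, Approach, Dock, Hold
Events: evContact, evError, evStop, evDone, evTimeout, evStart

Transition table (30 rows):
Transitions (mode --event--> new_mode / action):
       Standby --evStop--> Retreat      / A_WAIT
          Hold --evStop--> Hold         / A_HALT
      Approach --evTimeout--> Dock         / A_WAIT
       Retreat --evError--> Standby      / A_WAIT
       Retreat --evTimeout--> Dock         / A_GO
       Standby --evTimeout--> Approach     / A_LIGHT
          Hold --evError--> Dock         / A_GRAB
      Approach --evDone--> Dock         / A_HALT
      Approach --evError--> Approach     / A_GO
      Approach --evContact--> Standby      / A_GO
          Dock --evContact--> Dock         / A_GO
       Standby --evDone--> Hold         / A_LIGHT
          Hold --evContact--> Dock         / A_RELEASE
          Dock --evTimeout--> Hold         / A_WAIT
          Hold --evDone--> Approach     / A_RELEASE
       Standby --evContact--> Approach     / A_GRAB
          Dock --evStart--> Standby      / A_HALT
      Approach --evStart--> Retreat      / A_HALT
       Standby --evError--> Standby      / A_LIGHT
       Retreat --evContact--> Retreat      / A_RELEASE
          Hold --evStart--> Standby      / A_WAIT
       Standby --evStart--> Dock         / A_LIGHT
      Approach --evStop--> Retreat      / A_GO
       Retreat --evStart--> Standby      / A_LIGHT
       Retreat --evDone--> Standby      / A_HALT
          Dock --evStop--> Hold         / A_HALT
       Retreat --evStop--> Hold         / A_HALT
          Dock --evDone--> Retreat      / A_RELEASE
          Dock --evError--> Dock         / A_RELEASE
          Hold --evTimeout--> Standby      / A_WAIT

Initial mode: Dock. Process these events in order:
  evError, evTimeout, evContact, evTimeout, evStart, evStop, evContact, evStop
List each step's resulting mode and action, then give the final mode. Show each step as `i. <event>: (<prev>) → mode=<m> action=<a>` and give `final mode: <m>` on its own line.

1. evError: (Dock) → mode=Dock action=A_RELEASE
2. evTimeout: (Dock) → mode=Hold action=A_WAIT
3. evContact: (Hold) → mode=Dock action=A_RELEASE
4. evTimeout: (Dock) → mode=Hold action=A_WAIT
5. evStart: (Hold) → mode=Standby action=A_WAIT
6. evStop: (Standby) → mode=Retreat action=A_WAIT
7. evContact: (Retreat) → mode=Retreat action=A_RELEASE
8. evStop: (Retreat) → mode=Hold action=A_HALT

final mode: Hold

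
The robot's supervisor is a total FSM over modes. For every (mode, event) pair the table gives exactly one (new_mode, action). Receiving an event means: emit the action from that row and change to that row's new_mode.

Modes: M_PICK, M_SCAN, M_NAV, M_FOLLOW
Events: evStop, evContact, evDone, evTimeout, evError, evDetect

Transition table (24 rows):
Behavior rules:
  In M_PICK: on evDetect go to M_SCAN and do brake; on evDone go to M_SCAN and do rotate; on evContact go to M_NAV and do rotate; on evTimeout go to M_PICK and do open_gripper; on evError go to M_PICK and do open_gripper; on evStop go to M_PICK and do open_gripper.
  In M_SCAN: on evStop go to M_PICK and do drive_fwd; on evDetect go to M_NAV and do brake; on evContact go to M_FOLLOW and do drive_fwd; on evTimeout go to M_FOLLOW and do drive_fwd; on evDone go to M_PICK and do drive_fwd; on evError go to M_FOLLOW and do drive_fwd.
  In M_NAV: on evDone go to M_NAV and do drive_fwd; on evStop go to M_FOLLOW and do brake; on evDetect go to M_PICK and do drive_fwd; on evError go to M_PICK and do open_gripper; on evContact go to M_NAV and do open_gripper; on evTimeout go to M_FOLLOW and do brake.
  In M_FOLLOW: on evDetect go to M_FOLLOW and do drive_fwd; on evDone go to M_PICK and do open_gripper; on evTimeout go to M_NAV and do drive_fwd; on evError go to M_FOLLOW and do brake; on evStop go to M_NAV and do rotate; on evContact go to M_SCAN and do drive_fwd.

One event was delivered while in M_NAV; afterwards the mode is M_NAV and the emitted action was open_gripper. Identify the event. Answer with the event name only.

evContact

try evStop: (M_NAV, evStop) → (M_FOLLOW, brake)
try evContact: (M_NAV, evContact) → (M_NAV, open_gripper)  ← matches
try evDone: (M_NAV, evDone) → (M_NAV, drive_fwd)
try evTimeout: (M_NAV, evTimeout) → (M_FOLLOW, brake)
try evError: (M_NAV, evError) → (M_PICK, open_gripper)
try evDetect: (M_NAV, evDetect) → (M_PICK, drive_fwd)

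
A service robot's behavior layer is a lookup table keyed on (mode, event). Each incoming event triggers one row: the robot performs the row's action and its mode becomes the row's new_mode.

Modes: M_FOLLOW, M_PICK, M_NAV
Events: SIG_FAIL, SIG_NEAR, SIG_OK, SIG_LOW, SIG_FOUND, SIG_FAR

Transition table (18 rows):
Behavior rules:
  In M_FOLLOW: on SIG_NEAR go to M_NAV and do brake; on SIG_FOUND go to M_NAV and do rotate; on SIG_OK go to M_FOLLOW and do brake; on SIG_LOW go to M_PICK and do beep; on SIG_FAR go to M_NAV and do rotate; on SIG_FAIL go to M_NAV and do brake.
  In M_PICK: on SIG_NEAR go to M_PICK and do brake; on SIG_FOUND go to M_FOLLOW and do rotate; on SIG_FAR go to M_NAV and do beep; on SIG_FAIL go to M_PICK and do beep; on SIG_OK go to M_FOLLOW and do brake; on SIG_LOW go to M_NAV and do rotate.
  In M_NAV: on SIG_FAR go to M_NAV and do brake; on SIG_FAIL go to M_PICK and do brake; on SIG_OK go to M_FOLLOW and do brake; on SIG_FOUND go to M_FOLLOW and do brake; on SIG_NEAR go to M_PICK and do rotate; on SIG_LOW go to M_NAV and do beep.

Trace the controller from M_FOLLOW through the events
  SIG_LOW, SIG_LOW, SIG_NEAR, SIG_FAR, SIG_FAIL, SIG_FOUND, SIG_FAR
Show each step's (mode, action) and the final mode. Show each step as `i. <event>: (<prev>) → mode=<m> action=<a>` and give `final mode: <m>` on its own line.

1. SIG_LOW: (M_FOLLOW) → mode=M_PICK action=beep
2. SIG_LOW: (M_PICK) → mode=M_NAV action=rotate
3. SIG_NEAR: (M_NAV) → mode=M_PICK action=rotate
4. SIG_FAR: (M_PICK) → mode=M_NAV action=beep
5. SIG_FAIL: (M_NAV) → mode=M_PICK action=brake
6. SIG_FOUND: (M_PICK) → mode=M_FOLLOW action=rotate
7. SIG_FAR: (M_FOLLOW) → mode=M_NAV action=rotate

final mode: M_NAV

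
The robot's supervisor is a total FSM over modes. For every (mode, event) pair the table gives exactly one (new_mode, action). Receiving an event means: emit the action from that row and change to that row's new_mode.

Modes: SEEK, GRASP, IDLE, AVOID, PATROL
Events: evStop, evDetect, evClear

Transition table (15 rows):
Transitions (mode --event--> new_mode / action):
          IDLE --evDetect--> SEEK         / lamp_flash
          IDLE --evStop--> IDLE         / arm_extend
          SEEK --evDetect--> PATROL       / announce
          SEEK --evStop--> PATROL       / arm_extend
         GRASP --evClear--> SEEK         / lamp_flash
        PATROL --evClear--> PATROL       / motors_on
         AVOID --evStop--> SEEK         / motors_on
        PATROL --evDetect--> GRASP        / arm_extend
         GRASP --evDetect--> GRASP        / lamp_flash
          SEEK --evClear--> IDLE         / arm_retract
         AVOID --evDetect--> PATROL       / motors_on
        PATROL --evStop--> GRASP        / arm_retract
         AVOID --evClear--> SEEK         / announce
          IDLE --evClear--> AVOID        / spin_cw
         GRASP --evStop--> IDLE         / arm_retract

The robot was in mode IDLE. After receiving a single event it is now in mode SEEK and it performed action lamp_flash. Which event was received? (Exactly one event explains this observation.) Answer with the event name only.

try evStop: (IDLE, evStop) → (IDLE, arm_extend)
try evDetect: (IDLE, evDetect) → (SEEK, lamp_flash)  ← matches
try evClear: (IDLE, evClear) → (AVOID, spin_cw)

evDetect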